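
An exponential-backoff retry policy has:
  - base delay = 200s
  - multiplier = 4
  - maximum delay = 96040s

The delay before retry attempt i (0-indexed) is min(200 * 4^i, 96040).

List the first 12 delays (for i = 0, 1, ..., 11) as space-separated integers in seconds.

Computing each delay:
  i=0: min(200*4^0, 96040) = 200
  i=1: min(200*4^1, 96040) = 800
  i=2: min(200*4^2, 96040) = 3200
  i=3: min(200*4^3, 96040) = 12800
  i=4: min(200*4^4, 96040) = 51200
  i=5: min(200*4^5, 96040) = 96040
  i=6: min(200*4^6, 96040) = 96040
  i=7: min(200*4^7, 96040) = 96040
  i=8: min(200*4^8, 96040) = 96040
  i=9: min(200*4^9, 96040) = 96040
  i=10: min(200*4^10, 96040) = 96040
  i=11: min(200*4^11, 96040) = 96040

Answer: 200 800 3200 12800 51200 96040 96040 96040 96040 96040 96040 96040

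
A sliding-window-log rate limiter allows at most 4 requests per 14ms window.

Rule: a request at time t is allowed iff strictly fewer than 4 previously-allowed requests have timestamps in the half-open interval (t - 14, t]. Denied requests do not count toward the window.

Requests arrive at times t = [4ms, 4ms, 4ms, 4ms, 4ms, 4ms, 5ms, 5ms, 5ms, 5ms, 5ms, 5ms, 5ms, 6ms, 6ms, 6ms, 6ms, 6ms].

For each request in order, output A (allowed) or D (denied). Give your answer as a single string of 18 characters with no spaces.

Tracking allowed requests in the window:
  req#1 t=4ms: ALLOW
  req#2 t=4ms: ALLOW
  req#3 t=4ms: ALLOW
  req#4 t=4ms: ALLOW
  req#5 t=4ms: DENY
  req#6 t=4ms: DENY
  req#7 t=5ms: DENY
  req#8 t=5ms: DENY
  req#9 t=5ms: DENY
  req#10 t=5ms: DENY
  req#11 t=5ms: DENY
  req#12 t=5ms: DENY
  req#13 t=5ms: DENY
  req#14 t=6ms: DENY
  req#15 t=6ms: DENY
  req#16 t=6ms: DENY
  req#17 t=6ms: DENY
  req#18 t=6ms: DENY

Answer: AAAADDDDDDDDDDDDDD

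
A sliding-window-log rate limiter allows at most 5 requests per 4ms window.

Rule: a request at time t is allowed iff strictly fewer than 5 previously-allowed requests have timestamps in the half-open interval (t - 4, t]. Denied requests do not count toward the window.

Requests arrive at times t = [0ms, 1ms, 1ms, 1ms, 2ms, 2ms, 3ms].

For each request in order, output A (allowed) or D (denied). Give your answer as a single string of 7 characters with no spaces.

Tracking allowed requests in the window:
  req#1 t=0ms: ALLOW
  req#2 t=1ms: ALLOW
  req#3 t=1ms: ALLOW
  req#4 t=1ms: ALLOW
  req#5 t=2ms: ALLOW
  req#6 t=2ms: DENY
  req#7 t=3ms: DENY

Answer: AAAAADD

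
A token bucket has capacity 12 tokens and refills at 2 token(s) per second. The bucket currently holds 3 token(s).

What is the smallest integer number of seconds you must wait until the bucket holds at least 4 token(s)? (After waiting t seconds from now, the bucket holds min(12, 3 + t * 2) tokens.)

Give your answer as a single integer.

Answer: 1

Derivation:
Need 3 + t * 2 >= 4, so t >= 1/2.
Smallest integer t = ceil(1/2) = 1.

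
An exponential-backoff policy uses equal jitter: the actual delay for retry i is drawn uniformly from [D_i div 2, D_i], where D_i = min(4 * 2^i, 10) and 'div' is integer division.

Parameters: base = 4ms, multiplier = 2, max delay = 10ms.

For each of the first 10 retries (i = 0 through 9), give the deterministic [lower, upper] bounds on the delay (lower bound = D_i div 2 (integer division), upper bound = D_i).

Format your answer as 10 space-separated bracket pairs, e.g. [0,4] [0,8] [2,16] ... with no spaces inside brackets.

Computing bounds per retry:
  i=0: D_i=min(4*2^0,10)=4, bounds=[2,4]
  i=1: D_i=min(4*2^1,10)=8, bounds=[4,8]
  i=2: D_i=min(4*2^2,10)=10, bounds=[5,10]
  i=3: D_i=min(4*2^3,10)=10, bounds=[5,10]
  i=4: D_i=min(4*2^4,10)=10, bounds=[5,10]
  i=5: D_i=min(4*2^5,10)=10, bounds=[5,10]
  i=6: D_i=min(4*2^6,10)=10, bounds=[5,10]
  i=7: D_i=min(4*2^7,10)=10, bounds=[5,10]
  i=8: D_i=min(4*2^8,10)=10, bounds=[5,10]
  i=9: D_i=min(4*2^9,10)=10, bounds=[5,10]

Answer: [2,4] [4,8] [5,10] [5,10] [5,10] [5,10] [5,10] [5,10] [5,10] [5,10]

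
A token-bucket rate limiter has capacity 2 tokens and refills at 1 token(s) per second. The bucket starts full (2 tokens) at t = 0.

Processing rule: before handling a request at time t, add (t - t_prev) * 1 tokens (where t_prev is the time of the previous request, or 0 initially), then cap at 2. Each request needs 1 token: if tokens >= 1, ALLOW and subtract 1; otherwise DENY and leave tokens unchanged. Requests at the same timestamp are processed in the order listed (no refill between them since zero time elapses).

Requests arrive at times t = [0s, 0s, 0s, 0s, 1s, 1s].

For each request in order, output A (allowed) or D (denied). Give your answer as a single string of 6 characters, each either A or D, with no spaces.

Answer: AADDAD

Derivation:
Simulating step by step:
  req#1 t=0s: ALLOW
  req#2 t=0s: ALLOW
  req#3 t=0s: DENY
  req#4 t=0s: DENY
  req#5 t=1s: ALLOW
  req#6 t=1s: DENY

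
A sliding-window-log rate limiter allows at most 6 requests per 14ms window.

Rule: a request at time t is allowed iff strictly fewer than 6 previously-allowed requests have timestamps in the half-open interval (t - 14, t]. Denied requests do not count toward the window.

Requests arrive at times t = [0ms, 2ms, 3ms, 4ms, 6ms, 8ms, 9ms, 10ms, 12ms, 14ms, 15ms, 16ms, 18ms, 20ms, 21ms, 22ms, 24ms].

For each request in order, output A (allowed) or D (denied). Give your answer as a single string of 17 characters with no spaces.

Answer: AAAAAADDDADAAAAAD

Derivation:
Tracking allowed requests in the window:
  req#1 t=0ms: ALLOW
  req#2 t=2ms: ALLOW
  req#3 t=3ms: ALLOW
  req#4 t=4ms: ALLOW
  req#5 t=6ms: ALLOW
  req#6 t=8ms: ALLOW
  req#7 t=9ms: DENY
  req#8 t=10ms: DENY
  req#9 t=12ms: DENY
  req#10 t=14ms: ALLOW
  req#11 t=15ms: DENY
  req#12 t=16ms: ALLOW
  req#13 t=18ms: ALLOW
  req#14 t=20ms: ALLOW
  req#15 t=21ms: ALLOW
  req#16 t=22ms: ALLOW
  req#17 t=24ms: DENY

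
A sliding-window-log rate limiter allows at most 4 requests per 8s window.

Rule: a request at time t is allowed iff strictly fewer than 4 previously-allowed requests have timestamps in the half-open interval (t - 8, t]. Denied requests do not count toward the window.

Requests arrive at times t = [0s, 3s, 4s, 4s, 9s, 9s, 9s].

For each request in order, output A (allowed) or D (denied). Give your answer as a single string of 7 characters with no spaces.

Answer: AAAAADD

Derivation:
Tracking allowed requests in the window:
  req#1 t=0s: ALLOW
  req#2 t=3s: ALLOW
  req#3 t=4s: ALLOW
  req#4 t=4s: ALLOW
  req#5 t=9s: ALLOW
  req#6 t=9s: DENY
  req#7 t=9s: DENY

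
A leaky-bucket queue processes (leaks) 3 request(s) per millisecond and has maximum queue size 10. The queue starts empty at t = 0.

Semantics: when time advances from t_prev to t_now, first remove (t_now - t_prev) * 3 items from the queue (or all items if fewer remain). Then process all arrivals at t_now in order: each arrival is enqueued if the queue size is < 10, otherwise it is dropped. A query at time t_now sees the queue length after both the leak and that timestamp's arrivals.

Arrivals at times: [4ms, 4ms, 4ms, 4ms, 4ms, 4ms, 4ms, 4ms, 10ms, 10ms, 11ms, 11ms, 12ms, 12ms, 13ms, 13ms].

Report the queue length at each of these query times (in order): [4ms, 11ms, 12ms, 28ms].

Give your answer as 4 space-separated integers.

Answer: 8 2 2 0

Derivation:
Queue lengths at query times:
  query t=4ms: backlog = 8
  query t=11ms: backlog = 2
  query t=12ms: backlog = 2
  query t=28ms: backlog = 0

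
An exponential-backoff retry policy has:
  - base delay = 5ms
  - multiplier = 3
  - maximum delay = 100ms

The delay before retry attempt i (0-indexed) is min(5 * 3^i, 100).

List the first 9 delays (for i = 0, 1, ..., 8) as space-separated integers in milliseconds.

Answer: 5 15 45 100 100 100 100 100 100

Derivation:
Computing each delay:
  i=0: min(5*3^0, 100) = 5
  i=1: min(5*3^1, 100) = 15
  i=2: min(5*3^2, 100) = 45
  i=3: min(5*3^3, 100) = 100
  i=4: min(5*3^4, 100) = 100
  i=5: min(5*3^5, 100) = 100
  i=6: min(5*3^6, 100) = 100
  i=7: min(5*3^7, 100) = 100
  i=8: min(5*3^8, 100) = 100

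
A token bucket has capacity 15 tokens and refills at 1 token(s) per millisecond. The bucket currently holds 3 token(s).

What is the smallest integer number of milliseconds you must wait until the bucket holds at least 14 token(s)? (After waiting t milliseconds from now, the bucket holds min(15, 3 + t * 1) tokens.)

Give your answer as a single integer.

Need 3 + t * 1 >= 14, so t >= 11/1.
Smallest integer t = ceil(11/1) = 11.

Answer: 11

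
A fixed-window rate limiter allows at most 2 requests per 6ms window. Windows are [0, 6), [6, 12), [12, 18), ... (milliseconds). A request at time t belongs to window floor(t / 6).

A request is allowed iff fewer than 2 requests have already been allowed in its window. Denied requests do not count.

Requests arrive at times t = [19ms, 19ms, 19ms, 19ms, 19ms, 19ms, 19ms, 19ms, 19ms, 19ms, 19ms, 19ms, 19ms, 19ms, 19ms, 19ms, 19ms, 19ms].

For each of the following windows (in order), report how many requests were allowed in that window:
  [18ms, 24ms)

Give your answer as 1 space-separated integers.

Processing requests:
  req#1 t=19ms (window 3): ALLOW
  req#2 t=19ms (window 3): ALLOW
  req#3 t=19ms (window 3): DENY
  req#4 t=19ms (window 3): DENY
  req#5 t=19ms (window 3): DENY
  req#6 t=19ms (window 3): DENY
  req#7 t=19ms (window 3): DENY
  req#8 t=19ms (window 3): DENY
  req#9 t=19ms (window 3): DENY
  req#10 t=19ms (window 3): DENY
  req#11 t=19ms (window 3): DENY
  req#12 t=19ms (window 3): DENY
  req#13 t=19ms (window 3): DENY
  req#14 t=19ms (window 3): DENY
  req#15 t=19ms (window 3): DENY
  req#16 t=19ms (window 3): DENY
  req#17 t=19ms (window 3): DENY
  req#18 t=19ms (window 3): DENY

Allowed counts by window: 2

Answer: 2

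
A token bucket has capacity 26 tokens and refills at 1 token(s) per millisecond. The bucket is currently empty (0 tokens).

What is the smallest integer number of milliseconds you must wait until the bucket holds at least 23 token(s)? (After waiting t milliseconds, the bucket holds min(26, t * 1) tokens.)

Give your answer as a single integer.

Answer: 23

Derivation:
Need t * 1 >= 23, so t >= 23/1.
Smallest integer t = ceil(23/1) = 23.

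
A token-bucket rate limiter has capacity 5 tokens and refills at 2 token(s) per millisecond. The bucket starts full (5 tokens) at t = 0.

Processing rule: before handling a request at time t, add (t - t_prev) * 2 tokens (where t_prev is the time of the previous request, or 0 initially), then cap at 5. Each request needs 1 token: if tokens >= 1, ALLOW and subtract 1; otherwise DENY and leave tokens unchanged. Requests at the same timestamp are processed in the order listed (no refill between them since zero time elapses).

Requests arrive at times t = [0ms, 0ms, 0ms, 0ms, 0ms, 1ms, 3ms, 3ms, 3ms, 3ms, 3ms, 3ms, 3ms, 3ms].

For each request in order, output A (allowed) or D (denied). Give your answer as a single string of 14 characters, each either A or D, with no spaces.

Answer: AAAAAAAAAAADDD

Derivation:
Simulating step by step:
  req#1 t=0ms: ALLOW
  req#2 t=0ms: ALLOW
  req#3 t=0ms: ALLOW
  req#4 t=0ms: ALLOW
  req#5 t=0ms: ALLOW
  req#6 t=1ms: ALLOW
  req#7 t=3ms: ALLOW
  req#8 t=3ms: ALLOW
  req#9 t=3ms: ALLOW
  req#10 t=3ms: ALLOW
  req#11 t=3ms: ALLOW
  req#12 t=3ms: DENY
  req#13 t=3ms: DENY
  req#14 t=3ms: DENY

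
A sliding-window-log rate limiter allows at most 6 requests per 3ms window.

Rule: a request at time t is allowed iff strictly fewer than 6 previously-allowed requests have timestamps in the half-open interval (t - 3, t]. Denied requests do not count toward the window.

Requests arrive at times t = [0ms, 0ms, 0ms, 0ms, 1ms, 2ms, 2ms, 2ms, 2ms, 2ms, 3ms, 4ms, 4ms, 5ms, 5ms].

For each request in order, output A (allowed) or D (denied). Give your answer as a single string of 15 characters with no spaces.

Tracking allowed requests in the window:
  req#1 t=0ms: ALLOW
  req#2 t=0ms: ALLOW
  req#3 t=0ms: ALLOW
  req#4 t=0ms: ALLOW
  req#5 t=1ms: ALLOW
  req#6 t=2ms: ALLOW
  req#7 t=2ms: DENY
  req#8 t=2ms: DENY
  req#9 t=2ms: DENY
  req#10 t=2ms: DENY
  req#11 t=3ms: ALLOW
  req#12 t=4ms: ALLOW
  req#13 t=4ms: ALLOW
  req#14 t=5ms: ALLOW
  req#15 t=5ms: ALLOW

Answer: AAAAAADDDDAAAAA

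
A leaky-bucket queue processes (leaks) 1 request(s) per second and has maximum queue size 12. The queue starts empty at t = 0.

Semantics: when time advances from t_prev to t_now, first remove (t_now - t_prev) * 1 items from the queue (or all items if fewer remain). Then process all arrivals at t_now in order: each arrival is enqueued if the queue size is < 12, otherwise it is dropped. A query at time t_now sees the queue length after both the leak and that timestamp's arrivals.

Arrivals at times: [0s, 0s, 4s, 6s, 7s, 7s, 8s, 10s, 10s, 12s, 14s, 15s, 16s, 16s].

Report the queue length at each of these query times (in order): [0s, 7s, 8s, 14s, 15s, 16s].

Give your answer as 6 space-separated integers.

Queue lengths at query times:
  query t=0s: backlog = 2
  query t=7s: backlog = 2
  query t=8s: backlog = 2
  query t=14s: backlog = 1
  query t=15s: backlog = 1
  query t=16s: backlog = 2

Answer: 2 2 2 1 1 2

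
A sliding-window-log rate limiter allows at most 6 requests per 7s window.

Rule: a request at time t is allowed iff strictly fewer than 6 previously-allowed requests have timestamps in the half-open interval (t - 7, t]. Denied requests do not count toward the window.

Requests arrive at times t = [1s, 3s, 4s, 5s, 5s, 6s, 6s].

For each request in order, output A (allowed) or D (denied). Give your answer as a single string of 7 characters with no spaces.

Tracking allowed requests in the window:
  req#1 t=1s: ALLOW
  req#2 t=3s: ALLOW
  req#3 t=4s: ALLOW
  req#4 t=5s: ALLOW
  req#5 t=5s: ALLOW
  req#6 t=6s: ALLOW
  req#7 t=6s: DENY

Answer: AAAAAAD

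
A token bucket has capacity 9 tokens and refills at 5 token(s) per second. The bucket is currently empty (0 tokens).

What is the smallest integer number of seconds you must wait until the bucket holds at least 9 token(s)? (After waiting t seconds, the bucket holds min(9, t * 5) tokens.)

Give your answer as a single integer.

Answer: 2

Derivation:
Need t * 5 >= 9, so t >= 9/5.
Smallest integer t = ceil(9/5) = 2.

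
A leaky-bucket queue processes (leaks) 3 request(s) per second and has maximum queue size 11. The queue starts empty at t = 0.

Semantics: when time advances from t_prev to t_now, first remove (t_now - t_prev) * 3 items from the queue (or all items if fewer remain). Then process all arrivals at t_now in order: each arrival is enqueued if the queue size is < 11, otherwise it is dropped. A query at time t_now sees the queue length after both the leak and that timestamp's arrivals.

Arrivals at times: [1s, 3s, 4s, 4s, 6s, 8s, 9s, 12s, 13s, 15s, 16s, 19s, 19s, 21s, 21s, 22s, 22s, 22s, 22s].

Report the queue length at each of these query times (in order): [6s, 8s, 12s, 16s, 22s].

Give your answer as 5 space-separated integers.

Queue lengths at query times:
  query t=6s: backlog = 1
  query t=8s: backlog = 1
  query t=12s: backlog = 1
  query t=16s: backlog = 1
  query t=22s: backlog = 4

Answer: 1 1 1 1 4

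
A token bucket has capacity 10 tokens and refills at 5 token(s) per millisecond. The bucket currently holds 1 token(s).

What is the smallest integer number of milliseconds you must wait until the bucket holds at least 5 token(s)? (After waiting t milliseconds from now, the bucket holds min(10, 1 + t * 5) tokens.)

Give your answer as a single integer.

Answer: 1

Derivation:
Need 1 + t * 5 >= 5, so t >= 4/5.
Smallest integer t = ceil(4/5) = 1.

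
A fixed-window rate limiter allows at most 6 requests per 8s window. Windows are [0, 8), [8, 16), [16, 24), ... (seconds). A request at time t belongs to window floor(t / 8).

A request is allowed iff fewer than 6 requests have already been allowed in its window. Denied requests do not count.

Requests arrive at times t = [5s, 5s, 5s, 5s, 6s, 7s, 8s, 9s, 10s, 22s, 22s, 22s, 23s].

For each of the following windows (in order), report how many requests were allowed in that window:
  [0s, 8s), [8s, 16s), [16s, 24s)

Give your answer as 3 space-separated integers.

Answer: 6 3 4

Derivation:
Processing requests:
  req#1 t=5s (window 0): ALLOW
  req#2 t=5s (window 0): ALLOW
  req#3 t=5s (window 0): ALLOW
  req#4 t=5s (window 0): ALLOW
  req#5 t=6s (window 0): ALLOW
  req#6 t=7s (window 0): ALLOW
  req#7 t=8s (window 1): ALLOW
  req#8 t=9s (window 1): ALLOW
  req#9 t=10s (window 1): ALLOW
  req#10 t=22s (window 2): ALLOW
  req#11 t=22s (window 2): ALLOW
  req#12 t=22s (window 2): ALLOW
  req#13 t=23s (window 2): ALLOW

Allowed counts by window: 6 3 4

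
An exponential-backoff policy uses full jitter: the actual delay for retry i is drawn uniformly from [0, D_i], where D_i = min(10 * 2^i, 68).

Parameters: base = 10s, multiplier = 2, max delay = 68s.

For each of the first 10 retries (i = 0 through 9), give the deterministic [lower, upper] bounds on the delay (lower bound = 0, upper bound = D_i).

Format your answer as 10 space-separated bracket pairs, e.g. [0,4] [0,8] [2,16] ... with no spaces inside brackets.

Computing bounds per retry:
  i=0: D_i=min(10*2^0,68)=10, bounds=[0,10]
  i=1: D_i=min(10*2^1,68)=20, bounds=[0,20]
  i=2: D_i=min(10*2^2,68)=40, bounds=[0,40]
  i=3: D_i=min(10*2^3,68)=68, bounds=[0,68]
  i=4: D_i=min(10*2^4,68)=68, bounds=[0,68]
  i=5: D_i=min(10*2^5,68)=68, bounds=[0,68]
  i=6: D_i=min(10*2^6,68)=68, bounds=[0,68]
  i=7: D_i=min(10*2^7,68)=68, bounds=[0,68]
  i=8: D_i=min(10*2^8,68)=68, bounds=[0,68]
  i=9: D_i=min(10*2^9,68)=68, bounds=[0,68]

Answer: [0,10] [0,20] [0,40] [0,68] [0,68] [0,68] [0,68] [0,68] [0,68] [0,68]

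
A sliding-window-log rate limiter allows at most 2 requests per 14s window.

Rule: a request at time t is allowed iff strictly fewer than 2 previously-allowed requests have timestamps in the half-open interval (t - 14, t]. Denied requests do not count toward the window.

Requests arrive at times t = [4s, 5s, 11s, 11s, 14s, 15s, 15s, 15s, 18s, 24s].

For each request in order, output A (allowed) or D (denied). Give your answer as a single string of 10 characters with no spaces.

Tracking allowed requests in the window:
  req#1 t=4s: ALLOW
  req#2 t=5s: ALLOW
  req#3 t=11s: DENY
  req#4 t=11s: DENY
  req#5 t=14s: DENY
  req#6 t=15s: DENY
  req#7 t=15s: DENY
  req#8 t=15s: DENY
  req#9 t=18s: ALLOW
  req#10 t=24s: ALLOW

Answer: AADDDDDDAA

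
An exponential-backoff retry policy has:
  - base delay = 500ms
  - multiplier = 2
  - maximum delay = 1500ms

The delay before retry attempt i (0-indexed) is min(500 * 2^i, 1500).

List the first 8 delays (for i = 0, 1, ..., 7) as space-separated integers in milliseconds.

Answer: 500 1000 1500 1500 1500 1500 1500 1500

Derivation:
Computing each delay:
  i=0: min(500*2^0, 1500) = 500
  i=1: min(500*2^1, 1500) = 1000
  i=2: min(500*2^2, 1500) = 1500
  i=3: min(500*2^3, 1500) = 1500
  i=4: min(500*2^4, 1500) = 1500
  i=5: min(500*2^5, 1500) = 1500
  i=6: min(500*2^6, 1500) = 1500
  i=7: min(500*2^7, 1500) = 1500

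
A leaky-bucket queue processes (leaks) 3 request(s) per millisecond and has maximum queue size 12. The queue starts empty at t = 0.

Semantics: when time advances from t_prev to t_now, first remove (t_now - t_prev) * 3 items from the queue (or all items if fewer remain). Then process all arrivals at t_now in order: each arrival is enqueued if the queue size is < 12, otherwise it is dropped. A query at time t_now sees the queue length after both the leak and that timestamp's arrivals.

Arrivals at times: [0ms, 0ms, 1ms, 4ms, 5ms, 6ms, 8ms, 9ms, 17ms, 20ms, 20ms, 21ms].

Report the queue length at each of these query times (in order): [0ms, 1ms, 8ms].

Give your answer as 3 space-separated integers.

Queue lengths at query times:
  query t=0ms: backlog = 2
  query t=1ms: backlog = 1
  query t=8ms: backlog = 1

Answer: 2 1 1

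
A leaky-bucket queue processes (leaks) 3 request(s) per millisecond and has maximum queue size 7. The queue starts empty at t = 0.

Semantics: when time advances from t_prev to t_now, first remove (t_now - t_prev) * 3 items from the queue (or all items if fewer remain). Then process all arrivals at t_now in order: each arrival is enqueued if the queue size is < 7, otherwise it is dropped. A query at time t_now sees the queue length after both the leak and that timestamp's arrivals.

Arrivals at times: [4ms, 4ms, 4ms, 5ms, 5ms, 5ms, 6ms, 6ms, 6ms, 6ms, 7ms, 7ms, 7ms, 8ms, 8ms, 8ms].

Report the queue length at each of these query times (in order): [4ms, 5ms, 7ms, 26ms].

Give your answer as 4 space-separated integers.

Queue lengths at query times:
  query t=4ms: backlog = 3
  query t=5ms: backlog = 3
  query t=7ms: backlog = 4
  query t=26ms: backlog = 0

Answer: 3 3 4 0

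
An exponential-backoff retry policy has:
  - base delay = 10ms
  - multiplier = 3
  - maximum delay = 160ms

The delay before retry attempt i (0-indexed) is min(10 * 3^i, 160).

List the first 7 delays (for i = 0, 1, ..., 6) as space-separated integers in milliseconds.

Computing each delay:
  i=0: min(10*3^0, 160) = 10
  i=1: min(10*3^1, 160) = 30
  i=2: min(10*3^2, 160) = 90
  i=3: min(10*3^3, 160) = 160
  i=4: min(10*3^4, 160) = 160
  i=5: min(10*3^5, 160) = 160
  i=6: min(10*3^6, 160) = 160

Answer: 10 30 90 160 160 160 160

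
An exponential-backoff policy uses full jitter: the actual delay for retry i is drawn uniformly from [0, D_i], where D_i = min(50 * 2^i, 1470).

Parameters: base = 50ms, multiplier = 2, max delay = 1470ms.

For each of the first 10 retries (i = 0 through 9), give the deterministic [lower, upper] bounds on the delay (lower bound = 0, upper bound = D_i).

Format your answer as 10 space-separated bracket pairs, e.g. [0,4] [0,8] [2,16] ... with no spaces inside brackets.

Computing bounds per retry:
  i=0: D_i=min(50*2^0,1470)=50, bounds=[0,50]
  i=1: D_i=min(50*2^1,1470)=100, bounds=[0,100]
  i=2: D_i=min(50*2^2,1470)=200, bounds=[0,200]
  i=3: D_i=min(50*2^3,1470)=400, bounds=[0,400]
  i=4: D_i=min(50*2^4,1470)=800, bounds=[0,800]
  i=5: D_i=min(50*2^5,1470)=1470, bounds=[0,1470]
  i=6: D_i=min(50*2^6,1470)=1470, bounds=[0,1470]
  i=7: D_i=min(50*2^7,1470)=1470, bounds=[0,1470]
  i=8: D_i=min(50*2^8,1470)=1470, bounds=[0,1470]
  i=9: D_i=min(50*2^9,1470)=1470, bounds=[0,1470]

Answer: [0,50] [0,100] [0,200] [0,400] [0,800] [0,1470] [0,1470] [0,1470] [0,1470] [0,1470]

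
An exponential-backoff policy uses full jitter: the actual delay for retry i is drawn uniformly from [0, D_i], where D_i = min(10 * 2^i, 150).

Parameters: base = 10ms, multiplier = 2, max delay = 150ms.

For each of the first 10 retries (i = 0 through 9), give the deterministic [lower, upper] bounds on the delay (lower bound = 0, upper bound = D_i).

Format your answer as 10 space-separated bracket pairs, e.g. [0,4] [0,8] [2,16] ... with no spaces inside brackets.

Answer: [0,10] [0,20] [0,40] [0,80] [0,150] [0,150] [0,150] [0,150] [0,150] [0,150]

Derivation:
Computing bounds per retry:
  i=0: D_i=min(10*2^0,150)=10, bounds=[0,10]
  i=1: D_i=min(10*2^1,150)=20, bounds=[0,20]
  i=2: D_i=min(10*2^2,150)=40, bounds=[0,40]
  i=3: D_i=min(10*2^3,150)=80, bounds=[0,80]
  i=4: D_i=min(10*2^4,150)=150, bounds=[0,150]
  i=5: D_i=min(10*2^5,150)=150, bounds=[0,150]
  i=6: D_i=min(10*2^6,150)=150, bounds=[0,150]
  i=7: D_i=min(10*2^7,150)=150, bounds=[0,150]
  i=8: D_i=min(10*2^8,150)=150, bounds=[0,150]
  i=9: D_i=min(10*2^9,150)=150, bounds=[0,150]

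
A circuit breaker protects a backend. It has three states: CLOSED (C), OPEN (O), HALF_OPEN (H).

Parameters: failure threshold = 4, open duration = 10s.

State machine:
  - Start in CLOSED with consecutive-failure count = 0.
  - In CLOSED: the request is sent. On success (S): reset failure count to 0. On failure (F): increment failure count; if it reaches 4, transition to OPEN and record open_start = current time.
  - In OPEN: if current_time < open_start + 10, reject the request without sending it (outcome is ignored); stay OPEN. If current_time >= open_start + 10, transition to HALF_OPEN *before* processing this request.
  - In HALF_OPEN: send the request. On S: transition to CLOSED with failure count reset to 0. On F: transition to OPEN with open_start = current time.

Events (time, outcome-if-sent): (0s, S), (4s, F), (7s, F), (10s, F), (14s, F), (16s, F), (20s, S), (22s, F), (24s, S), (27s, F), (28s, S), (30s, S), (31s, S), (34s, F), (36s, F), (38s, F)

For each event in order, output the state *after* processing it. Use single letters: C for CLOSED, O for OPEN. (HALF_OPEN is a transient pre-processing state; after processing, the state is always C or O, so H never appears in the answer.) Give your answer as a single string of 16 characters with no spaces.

Answer: CCCCOOOOCCCCCCCC

Derivation:
State after each event:
  event#1 t=0s outcome=S: state=CLOSED
  event#2 t=4s outcome=F: state=CLOSED
  event#3 t=7s outcome=F: state=CLOSED
  event#4 t=10s outcome=F: state=CLOSED
  event#5 t=14s outcome=F: state=OPEN
  event#6 t=16s outcome=F: state=OPEN
  event#7 t=20s outcome=S: state=OPEN
  event#8 t=22s outcome=F: state=OPEN
  event#9 t=24s outcome=S: state=CLOSED
  event#10 t=27s outcome=F: state=CLOSED
  event#11 t=28s outcome=S: state=CLOSED
  event#12 t=30s outcome=S: state=CLOSED
  event#13 t=31s outcome=S: state=CLOSED
  event#14 t=34s outcome=F: state=CLOSED
  event#15 t=36s outcome=F: state=CLOSED
  event#16 t=38s outcome=F: state=CLOSED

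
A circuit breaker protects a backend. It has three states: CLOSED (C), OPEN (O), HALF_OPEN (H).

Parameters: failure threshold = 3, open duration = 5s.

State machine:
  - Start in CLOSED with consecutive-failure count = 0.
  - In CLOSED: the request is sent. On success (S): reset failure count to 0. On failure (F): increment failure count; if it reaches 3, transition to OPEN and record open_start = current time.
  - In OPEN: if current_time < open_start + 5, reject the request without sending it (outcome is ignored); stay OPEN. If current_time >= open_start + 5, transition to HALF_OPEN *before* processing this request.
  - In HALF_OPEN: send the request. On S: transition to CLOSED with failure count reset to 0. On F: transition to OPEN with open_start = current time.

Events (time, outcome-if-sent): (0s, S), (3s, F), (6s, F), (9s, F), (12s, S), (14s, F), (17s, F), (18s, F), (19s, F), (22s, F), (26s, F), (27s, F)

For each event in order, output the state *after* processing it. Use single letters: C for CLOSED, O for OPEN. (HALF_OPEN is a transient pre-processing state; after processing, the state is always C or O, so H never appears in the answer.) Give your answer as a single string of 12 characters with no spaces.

Answer: CCCOOOOOOOOO

Derivation:
State after each event:
  event#1 t=0s outcome=S: state=CLOSED
  event#2 t=3s outcome=F: state=CLOSED
  event#3 t=6s outcome=F: state=CLOSED
  event#4 t=9s outcome=F: state=OPEN
  event#5 t=12s outcome=S: state=OPEN
  event#6 t=14s outcome=F: state=OPEN
  event#7 t=17s outcome=F: state=OPEN
  event#8 t=18s outcome=F: state=OPEN
  event#9 t=19s outcome=F: state=OPEN
  event#10 t=22s outcome=F: state=OPEN
  event#11 t=26s outcome=F: state=OPEN
  event#12 t=27s outcome=F: state=OPEN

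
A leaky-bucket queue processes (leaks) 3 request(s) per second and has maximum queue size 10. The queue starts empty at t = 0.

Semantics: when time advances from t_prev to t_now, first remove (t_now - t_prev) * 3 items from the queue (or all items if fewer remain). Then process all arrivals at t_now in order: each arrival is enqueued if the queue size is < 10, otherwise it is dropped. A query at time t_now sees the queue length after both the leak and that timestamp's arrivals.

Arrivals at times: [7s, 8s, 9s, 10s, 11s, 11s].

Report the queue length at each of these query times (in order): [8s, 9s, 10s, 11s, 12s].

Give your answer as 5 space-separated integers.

Answer: 1 1 1 2 0

Derivation:
Queue lengths at query times:
  query t=8s: backlog = 1
  query t=9s: backlog = 1
  query t=10s: backlog = 1
  query t=11s: backlog = 2
  query t=12s: backlog = 0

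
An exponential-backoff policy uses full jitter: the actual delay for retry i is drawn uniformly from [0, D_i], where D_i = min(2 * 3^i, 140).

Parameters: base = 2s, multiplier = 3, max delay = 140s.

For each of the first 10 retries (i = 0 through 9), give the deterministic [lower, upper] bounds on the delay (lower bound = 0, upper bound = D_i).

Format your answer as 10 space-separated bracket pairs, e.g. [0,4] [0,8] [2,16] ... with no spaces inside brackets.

Computing bounds per retry:
  i=0: D_i=min(2*3^0,140)=2, bounds=[0,2]
  i=1: D_i=min(2*3^1,140)=6, bounds=[0,6]
  i=2: D_i=min(2*3^2,140)=18, bounds=[0,18]
  i=3: D_i=min(2*3^3,140)=54, bounds=[0,54]
  i=4: D_i=min(2*3^4,140)=140, bounds=[0,140]
  i=5: D_i=min(2*3^5,140)=140, bounds=[0,140]
  i=6: D_i=min(2*3^6,140)=140, bounds=[0,140]
  i=7: D_i=min(2*3^7,140)=140, bounds=[0,140]
  i=8: D_i=min(2*3^8,140)=140, bounds=[0,140]
  i=9: D_i=min(2*3^9,140)=140, bounds=[0,140]

Answer: [0,2] [0,6] [0,18] [0,54] [0,140] [0,140] [0,140] [0,140] [0,140] [0,140]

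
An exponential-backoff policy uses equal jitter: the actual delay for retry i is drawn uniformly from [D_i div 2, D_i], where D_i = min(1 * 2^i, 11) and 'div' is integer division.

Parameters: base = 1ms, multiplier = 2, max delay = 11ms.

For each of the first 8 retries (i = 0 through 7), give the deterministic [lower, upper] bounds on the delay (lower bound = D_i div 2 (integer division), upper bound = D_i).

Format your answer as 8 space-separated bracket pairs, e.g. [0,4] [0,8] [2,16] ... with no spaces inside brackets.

Answer: [0,1] [1,2] [2,4] [4,8] [5,11] [5,11] [5,11] [5,11]

Derivation:
Computing bounds per retry:
  i=0: D_i=min(1*2^0,11)=1, bounds=[0,1]
  i=1: D_i=min(1*2^1,11)=2, bounds=[1,2]
  i=2: D_i=min(1*2^2,11)=4, bounds=[2,4]
  i=3: D_i=min(1*2^3,11)=8, bounds=[4,8]
  i=4: D_i=min(1*2^4,11)=11, bounds=[5,11]
  i=5: D_i=min(1*2^5,11)=11, bounds=[5,11]
  i=6: D_i=min(1*2^6,11)=11, bounds=[5,11]
  i=7: D_i=min(1*2^7,11)=11, bounds=[5,11]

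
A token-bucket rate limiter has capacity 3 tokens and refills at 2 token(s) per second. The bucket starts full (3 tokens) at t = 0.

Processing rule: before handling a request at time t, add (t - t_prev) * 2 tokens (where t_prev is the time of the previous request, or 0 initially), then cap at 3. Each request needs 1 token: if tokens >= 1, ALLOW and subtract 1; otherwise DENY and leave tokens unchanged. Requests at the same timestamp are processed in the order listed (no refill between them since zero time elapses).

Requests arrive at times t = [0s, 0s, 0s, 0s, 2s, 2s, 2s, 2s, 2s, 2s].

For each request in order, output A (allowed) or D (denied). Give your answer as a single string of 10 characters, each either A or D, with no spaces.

Answer: AAADAAADDD

Derivation:
Simulating step by step:
  req#1 t=0s: ALLOW
  req#2 t=0s: ALLOW
  req#3 t=0s: ALLOW
  req#4 t=0s: DENY
  req#5 t=2s: ALLOW
  req#6 t=2s: ALLOW
  req#7 t=2s: ALLOW
  req#8 t=2s: DENY
  req#9 t=2s: DENY
  req#10 t=2s: DENY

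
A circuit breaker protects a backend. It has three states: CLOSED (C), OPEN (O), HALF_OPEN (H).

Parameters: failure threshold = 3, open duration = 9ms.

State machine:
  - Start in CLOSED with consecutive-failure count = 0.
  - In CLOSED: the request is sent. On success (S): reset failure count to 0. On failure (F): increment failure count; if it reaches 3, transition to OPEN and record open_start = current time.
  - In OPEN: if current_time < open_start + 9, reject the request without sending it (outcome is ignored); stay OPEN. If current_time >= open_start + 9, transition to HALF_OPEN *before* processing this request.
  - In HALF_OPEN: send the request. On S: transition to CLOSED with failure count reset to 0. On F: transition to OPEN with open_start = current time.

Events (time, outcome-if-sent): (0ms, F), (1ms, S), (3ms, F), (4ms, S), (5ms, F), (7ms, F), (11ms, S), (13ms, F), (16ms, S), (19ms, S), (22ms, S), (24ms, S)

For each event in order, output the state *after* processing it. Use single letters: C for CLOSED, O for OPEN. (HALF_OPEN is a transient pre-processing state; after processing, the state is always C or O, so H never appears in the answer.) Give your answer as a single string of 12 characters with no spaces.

Answer: CCCCCCCCCCCC

Derivation:
State after each event:
  event#1 t=0ms outcome=F: state=CLOSED
  event#2 t=1ms outcome=S: state=CLOSED
  event#3 t=3ms outcome=F: state=CLOSED
  event#4 t=4ms outcome=S: state=CLOSED
  event#5 t=5ms outcome=F: state=CLOSED
  event#6 t=7ms outcome=F: state=CLOSED
  event#7 t=11ms outcome=S: state=CLOSED
  event#8 t=13ms outcome=F: state=CLOSED
  event#9 t=16ms outcome=S: state=CLOSED
  event#10 t=19ms outcome=S: state=CLOSED
  event#11 t=22ms outcome=S: state=CLOSED
  event#12 t=24ms outcome=S: state=CLOSED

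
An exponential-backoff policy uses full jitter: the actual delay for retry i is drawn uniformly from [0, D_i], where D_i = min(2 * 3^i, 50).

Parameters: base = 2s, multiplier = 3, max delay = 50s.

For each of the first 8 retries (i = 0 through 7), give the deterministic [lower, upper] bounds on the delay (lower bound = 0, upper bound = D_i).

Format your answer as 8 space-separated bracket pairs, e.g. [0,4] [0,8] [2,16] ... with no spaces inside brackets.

Computing bounds per retry:
  i=0: D_i=min(2*3^0,50)=2, bounds=[0,2]
  i=1: D_i=min(2*3^1,50)=6, bounds=[0,6]
  i=2: D_i=min(2*3^2,50)=18, bounds=[0,18]
  i=3: D_i=min(2*3^3,50)=50, bounds=[0,50]
  i=4: D_i=min(2*3^4,50)=50, bounds=[0,50]
  i=5: D_i=min(2*3^5,50)=50, bounds=[0,50]
  i=6: D_i=min(2*3^6,50)=50, bounds=[0,50]
  i=7: D_i=min(2*3^7,50)=50, bounds=[0,50]

Answer: [0,2] [0,6] [0,18] [0,50] [0,50] [0,50] [0,50] [0,50]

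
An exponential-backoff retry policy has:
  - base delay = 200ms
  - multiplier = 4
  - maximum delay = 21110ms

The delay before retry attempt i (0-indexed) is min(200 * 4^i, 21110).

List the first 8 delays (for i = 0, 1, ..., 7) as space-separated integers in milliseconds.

Computing each delay:
  i=0: min(200*4^0, 21110) = 200
  i=1: min(200*4^1, 21110) = 800
  i=2: min(200*4^2, 21110) = 3200
  i=3: min(200*4^3, 21110) = 12800
  i=4: min(200*4^4, 21110) = 21110
  i=5: min(200*4^5, 21110) = 21110
  i=6: min(200*4^6, 21110) = 21110
  i=7: min(200*4^7, 21110) = 21110

Answer: 200 800 3200 12800 21110 21110 21110 21110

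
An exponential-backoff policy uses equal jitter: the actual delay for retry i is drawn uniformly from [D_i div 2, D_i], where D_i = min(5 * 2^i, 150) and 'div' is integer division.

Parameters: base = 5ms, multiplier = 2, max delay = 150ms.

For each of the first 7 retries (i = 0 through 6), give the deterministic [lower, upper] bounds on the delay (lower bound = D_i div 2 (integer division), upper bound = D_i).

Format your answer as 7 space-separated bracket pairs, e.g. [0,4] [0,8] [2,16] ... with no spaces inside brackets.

Computing bounds per retry:
  i=0: D_i=min(5*2^0,150)=5, bounds=[2,5]
  i=1: D_i=min(5*2^1,150)=10, bounds=[5,10]
  i=2: D_i=min(5*2^2,150)=20, bounds=[10,20]
  i=3: D_i=min(5*2^3,150)=40, bounds=[20,40]
  i=4: D_i=min(5*2^4,150)=80, bounds=[40,80]
  i=5: D_i=min(5*2^5,150)=150, bounds=[75,150]
  i=6: D_i=min(5*2^6,150)=150, bounds=[75,150]

Answer: [2,5] [5,10] [10,20] [20,40] [40,80] [75,150] [75,150]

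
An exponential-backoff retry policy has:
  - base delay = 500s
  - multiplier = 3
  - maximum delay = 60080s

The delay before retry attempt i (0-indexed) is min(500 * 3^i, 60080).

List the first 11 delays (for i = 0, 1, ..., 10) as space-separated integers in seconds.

Computing each delay:
  i=0: min(500*3^0, 60080) = 500
  i=1: min(500*3^1, 60080) = 1500
  i=2: min(500*3^2, 60080) = 4500
  i=3: min(500*3^3, 60080) = 13500
  i=4: min(500*3^4, 60080) = 40500
  i=5: min(500*3^5, 60080) = 60080
  i=6: min(500*3^6, 60080) = 60080
  i=7: min(500*3^7, 60080) = 60080
  i=8: min(500*3^8, 60080) = 60080
  i=9: min(500*3^9, 60080) = 60080
  i=10: min(500*3^10, 60080) = 60080

Answer: 500 1500 4500 13500 40500 60080 60080 60080 60080 60080 60080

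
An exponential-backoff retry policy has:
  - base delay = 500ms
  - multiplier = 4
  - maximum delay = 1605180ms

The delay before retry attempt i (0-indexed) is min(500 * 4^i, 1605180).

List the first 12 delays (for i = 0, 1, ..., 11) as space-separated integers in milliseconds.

Computing each delay:
  i=0: min(500*4^0, 1605180) = 500
  i=1: min(500*4^1, 1605180) = 2000
  i=2: min(500*4^2, 1605180) = 8000
  i=3: min(500*4^3, 1605180) = 32000
  i=4: min(500*4^4, 1605180) = 128000
  i=5: min(500*4^5, 1605180) = 512000
  i=6: min(500*4^6, 1605180) = 1605180
  i=7: min(500*4^7, 1605180) = 1605180
  i=8: min(500*4^8, 1605180) = 1605180
  i=9: min(500*4^9, 1605180) = 1605180
  i=10: min(500*4^10, 1605180) = 1605180
  i=11: min(500*4^11, 1605180) = 1605180

Answer: 500 2000 8000 32000 128000 512000 1605180 1605180 1605180 1605180 1605180 1605180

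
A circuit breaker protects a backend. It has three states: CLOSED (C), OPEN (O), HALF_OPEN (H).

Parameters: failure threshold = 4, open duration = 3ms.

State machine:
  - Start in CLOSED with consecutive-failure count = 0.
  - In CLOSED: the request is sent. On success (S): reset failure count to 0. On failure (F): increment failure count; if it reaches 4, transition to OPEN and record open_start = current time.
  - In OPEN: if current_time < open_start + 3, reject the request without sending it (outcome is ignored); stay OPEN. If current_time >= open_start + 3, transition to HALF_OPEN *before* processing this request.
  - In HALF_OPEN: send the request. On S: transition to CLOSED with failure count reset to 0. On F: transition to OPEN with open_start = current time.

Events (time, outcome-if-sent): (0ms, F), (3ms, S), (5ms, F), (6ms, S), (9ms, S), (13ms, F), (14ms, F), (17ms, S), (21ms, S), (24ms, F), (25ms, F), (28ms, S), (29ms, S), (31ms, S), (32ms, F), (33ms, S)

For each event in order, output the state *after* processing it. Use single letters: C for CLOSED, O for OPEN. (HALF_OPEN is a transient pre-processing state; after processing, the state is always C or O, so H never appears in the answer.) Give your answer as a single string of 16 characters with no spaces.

Answer: CCCCCCCCCCCCCCCC

Derivation:
State after each event:
  event#1 t=0ms outcome=F: state=CLOSED
  event#2 t=3ms outcome=S: state=CLOSED
  event#3 t=5ms outcome=F: state=CLOSED
  event#4 t=6ms outcome=S: state=CLOSED
  event#5 t=9ms outcome=S: state=CLOSED
  event#6 t=13ms outcome=F: state=CLOSED
  event#7 t=14ms outcome=F: state=CLOSED
  event#8 t=17ms outcome=S: state=CLOSED
  event#9 t=21ms outcome=S: state=CLOSED
  event#10 t=24ms outcome=F: state=CLOSED
  event#11 t=25ms outcome=F: state=CLOSED
  event#12 t=28ms outcome=S: state=CLOSED
  event#13 t=29ms outcome=S: state=CLOSED
  event#14 t=31ms outcome=S: state=CLOSED
  event#15 t=32ms outcome=F: state=CLOSED
  event#16 t=33ms outcome=S: state=CLOSED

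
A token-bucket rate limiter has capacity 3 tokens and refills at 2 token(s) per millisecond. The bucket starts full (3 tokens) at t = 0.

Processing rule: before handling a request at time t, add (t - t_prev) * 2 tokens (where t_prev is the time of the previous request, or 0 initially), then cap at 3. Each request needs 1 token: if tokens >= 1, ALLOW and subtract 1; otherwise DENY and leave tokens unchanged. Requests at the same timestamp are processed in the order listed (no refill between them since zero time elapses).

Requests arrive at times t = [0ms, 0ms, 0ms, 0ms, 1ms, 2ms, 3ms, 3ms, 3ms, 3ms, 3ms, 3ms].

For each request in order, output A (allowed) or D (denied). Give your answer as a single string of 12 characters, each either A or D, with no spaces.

Answer: AAADAAAAADDD

Derivation:
Simulating step by step:
  req#1 t=0ms: ALLOW
  req#2 t=0ms: ALLOW
  req#3 t=0ms: ALLOW
  req#4 t=0ms: DENY
  req#5 t=1ms: ALLOW
  req#6 t=2ms: ALLOW
  req#7 t=3ms: ALLOW
  req#8 t=3ms: ALLOW
  req#9 t=3ms: ALLOW
  req#10 t=3ms: DENY
  req#11 t=3ms: DENY
  req#12 t=3ms: DENY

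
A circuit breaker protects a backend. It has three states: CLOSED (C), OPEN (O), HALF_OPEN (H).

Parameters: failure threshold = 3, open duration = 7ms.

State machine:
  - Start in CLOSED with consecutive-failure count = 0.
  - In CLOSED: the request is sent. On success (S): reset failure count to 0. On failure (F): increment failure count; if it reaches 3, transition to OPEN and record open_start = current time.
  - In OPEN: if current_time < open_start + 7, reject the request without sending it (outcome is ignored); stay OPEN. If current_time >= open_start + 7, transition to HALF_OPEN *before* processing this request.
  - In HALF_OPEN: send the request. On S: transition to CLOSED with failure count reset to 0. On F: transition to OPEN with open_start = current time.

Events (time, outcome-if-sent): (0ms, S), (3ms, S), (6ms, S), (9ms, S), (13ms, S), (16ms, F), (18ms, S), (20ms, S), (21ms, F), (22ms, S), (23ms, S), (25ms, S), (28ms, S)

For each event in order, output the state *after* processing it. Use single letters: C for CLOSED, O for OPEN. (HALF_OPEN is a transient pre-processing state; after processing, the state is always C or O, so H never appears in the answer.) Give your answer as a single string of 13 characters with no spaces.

Answer: CCCCCCCCCCCCC

Derivation:
State after each event:
  event#1 t=0ms outcome=S: state=CLOSED
  event#2 t=3ms outcome=S: state=CLOSED
  event#3 t=6ms outcome=S: state=CLOSED
  event#4 t=9ms outcome=S: state=CLOSED
  event#5 t=13ms outcome=S: state=CLOSED
  event#6 t=16ms outcome=F: state=CLOSED
  event#7 t=18ms outcome=S: state=CLOSED
  event#8 t=20ms outcome=S: state=CLOSED
  event#9 t=21ms outcome=F: state=CLOSED
  event#10 t=22ms outcome=S: state=CLOSED
  event#11 t=23ms outcome=S: state=CLOSED
  event#12 t=25ms outcome=S: state=CLOSED
  event#13 t=28ms outcome=S: state=CLOSED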